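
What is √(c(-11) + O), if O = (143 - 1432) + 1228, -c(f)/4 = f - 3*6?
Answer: √55 ≈ 7.4162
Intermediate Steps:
c(f) = 72 - 4*f (c(f) = -4*(f - 3*6) = -4*(f - 18) = -4*(-18 + f) = 72 - 4*f)
O = -61 (O = -1289 + 1228 = -61)
√(c(-11) + O) = √((72 - 4*(-11)) - 61) = √((72 + 44) - 61) = √(116 - 61) = √55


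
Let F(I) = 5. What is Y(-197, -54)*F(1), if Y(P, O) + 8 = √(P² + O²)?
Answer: -40 + 25*√1669 ≈ 981.33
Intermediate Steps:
Y(P, O) = -8 + √(O² + P²) (Y(P, O) = -8 + √(P² + O²) = -8 + √(O² + P²))
Y(-197, -54)*F(1) = (-8 + √((-54)² + (-197)²))*5 = (-8 + √(2916 + 38809))*5 = (-8 + √41725)*5 = (-8 + 5*√1669)*5 = -40 + 25*√1669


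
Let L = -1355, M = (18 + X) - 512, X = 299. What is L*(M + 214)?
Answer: -25745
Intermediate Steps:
M = -195 (M = (18 + 299) - 512 = 317 - 512 = -195)
L*(M + 214) = -1355*(-195 + 214) = -1355*19 = -25745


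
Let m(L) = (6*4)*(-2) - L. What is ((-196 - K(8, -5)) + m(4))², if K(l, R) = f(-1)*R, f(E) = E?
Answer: 64009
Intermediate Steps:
K(l, R) = -R
m(L) = -48 - L (m(L) = 24*(-2) - L = -48 - L)
((-196 - K(8, -5)) + m(4))² = ((-196 - (-1)*(-5)) + (-48 - 1*4))² = ((-196 - 1*5) + (-48 - 4))² = ((-196 - 5) - 52)² = (-201 - 52)² = (-253)² = 64009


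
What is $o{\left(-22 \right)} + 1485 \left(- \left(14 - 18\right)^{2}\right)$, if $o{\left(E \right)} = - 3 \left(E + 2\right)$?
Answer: $-23700$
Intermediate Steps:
$o{\left(E \right)} = -6 - 3 E$ ($o{\left(E \right)} = - 3 \left(2 + E\right) = -6 - 3 E$)
$o{\left(-22 \right)} + 1485 \left(- \left(14 - 18\right)^{2}\right) = \left(-6 - -66\right) + 1485 \left(- \left(14 - 18\right)^{2}\right) = \left(-6 + 66\right) + 1485 \left(- \left(-4\right)^{2}\right) = 60 + 1485 \left(\left(-1\right) 16\right) = 60 + 1485 \left(-16\right) = 60 - 23760 = -23700$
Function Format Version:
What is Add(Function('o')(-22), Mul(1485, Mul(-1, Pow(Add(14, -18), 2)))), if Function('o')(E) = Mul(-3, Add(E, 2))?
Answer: -23700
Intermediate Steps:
Function('o')(E) = Add(-6, Mul(-3, E)) (Function('o')(E) = Mul(-3, Add(2, E)) = Add(-6, Mul(-3, E)))
Add(Function('o')(-22), Mul(1485, Mul(-1, Pow(Add(14, -18), 2)))) = Add(Add(-6, Mul(-3, -22)), Mul(1485, Mul(-1, Pow(Add(14, -18), 2)))) = Add(Add(-6, 66), Mul(1485, Mul(-1, Pow(-4, 2)))) = Add(60, Mul(1485, Mul(-1, 16))) = Add(60, Mul(1485, -16)) = Add(60, -23760) = -23700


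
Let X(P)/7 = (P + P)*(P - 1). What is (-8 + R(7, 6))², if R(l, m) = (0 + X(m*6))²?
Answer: 96826514985446464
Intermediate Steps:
X(P) = 14*P*(-1 + P) (X(P) = 7*((P + P)*(P - 1)) = 7*((2*P)*(-1 + P)) = 7*(2*P*(-1 + P)) = 14*P*(-1 + P))
R(l, m) = 7056*m²*(-1 + 6*m)² (R(l, m) = (0 + 14*(m*6)*(-1 + m*6))² = (0 + 14*(6*m)*(-1 + 6*m))² = (0 + 84*m*(-1 + 6*m))² = (84*m*(-1 + 6*m))² = 7056*m²*(-1 + 6*m)²)
(-8 + R(7, 6))² = (-8 + 7056*6²*(-1 + 6*6)²)² = (-8 + 7056*36*(-1 + 36)²)² = (-8 + 7056*36*35²)² = (-8 + 7056*36*1225)² = (-8 + 311169600)² = 311169592² = 96826514985446464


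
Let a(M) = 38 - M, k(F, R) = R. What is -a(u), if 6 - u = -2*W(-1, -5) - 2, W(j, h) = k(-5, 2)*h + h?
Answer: -60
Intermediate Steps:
W(j, h) = 3*h (W(j, h) = 2*h + h = 3*h)
u = -22 (u = 6 - (-6*(-5) - 2) = 6 - (-2*(-15) - 2) = 6 - (30 - 2) = 6 - 1*28 = 6 - 28 = -22)
-a(u) = -(38 - 1*(-22)) = -(38 + 22) = -1*60 = -60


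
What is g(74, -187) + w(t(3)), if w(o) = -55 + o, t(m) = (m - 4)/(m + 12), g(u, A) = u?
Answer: 284/15 ≈ 18.933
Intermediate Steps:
t(m) = (-4 + m)/(12 + m)
g(74, -187) + w(t(3)) = 74 + (-55 + (-4 + 3)/(12 + 3)) = 74 + (-55 - 1/15) = 74 - 826/15 = 284/15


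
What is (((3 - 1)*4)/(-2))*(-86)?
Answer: 344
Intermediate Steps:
(((3 - 1)*4)/(-2))*(-86) = ((2*4)*(-1/2))*(-86) = (8*(-1/2))*(-86) = -4*(-86) = 344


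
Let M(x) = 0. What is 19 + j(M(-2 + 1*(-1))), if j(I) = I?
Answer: 19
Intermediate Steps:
19 + j(M(-2 + 1*(-1))) = 19 + 0 = 19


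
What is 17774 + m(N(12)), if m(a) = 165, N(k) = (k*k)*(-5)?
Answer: 17939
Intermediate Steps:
N(k) = -5*k**2 (N(k) = k**2*(-5) = -5*k**2)
17774 + m(N(12)) = 17774 + 165 = 17939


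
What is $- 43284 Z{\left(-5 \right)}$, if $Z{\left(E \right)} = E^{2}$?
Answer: $-1082100$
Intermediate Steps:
$- 43284 Z{\left(-5 \right)} = - 43284 \left(-5\right)^{2} = \left(-43284\right) 25 = -1082100$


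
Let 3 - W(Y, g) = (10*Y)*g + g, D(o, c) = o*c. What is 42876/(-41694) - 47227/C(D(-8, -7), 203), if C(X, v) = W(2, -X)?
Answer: -336605557/8192871 ≈ -41.085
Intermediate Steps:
D(o, c) = c*o
W(Y, g) = 3 - g - 10*Y*g (W(Y, g) = 3 - ((10*Y)*g + g) = 3 - (10*Y*g + g) = 3 - (g + 10*Y*g) = 3 + (-g - 10*Y*g) = 3 - g - 10*Y*g)
C(X, v) = 3 + 21*X (C(X, v) = 3 - (-1)*X - 10*2*(-X) = 3 + X + 20*X = 3 + 21*X)
42876/(-41694) - 47227/C(D(-8, -7), 203) = 42876/(-41694) - 47227/(3 + 21*(-7*(-8))) = 42876*(-1/41694) - 47227/(3 + 21*56) = -7146/6949 - 47227/(3 + 1176) = -7146/6949 - 47227/1179 = -336605557/8192871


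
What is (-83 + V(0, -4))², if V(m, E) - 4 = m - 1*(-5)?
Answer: 5476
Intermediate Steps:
V(m, E) = 9 + m (V(m, E) = 4 + (m - 1*(-5)) = 4 + (m + 5) = 4 + (5 + m) = 9 + m)
(-83 + V(0, -4))² = (-83 + (9 + 0))² = (-83 + 9)² = (-74)² = 5476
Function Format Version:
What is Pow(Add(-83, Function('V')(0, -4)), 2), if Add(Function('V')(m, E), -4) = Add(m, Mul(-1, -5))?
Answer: 5476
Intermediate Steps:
Function('V')(m, E) = Add(9, m) (Function('V')(m, E) = Add(4, Add(m, Mul(-1, -5))) = Add(4, Add(m, 5)) = Add(4, Add(5, m)) = Add(9, m))
Pow(Add(-83, Function('V')(0, -4)), 2) = Pow(Add(-83, Add(9, 0)), 2) = Pow(Add(-83, 9), 2) = Pow(-74, 2) = 5476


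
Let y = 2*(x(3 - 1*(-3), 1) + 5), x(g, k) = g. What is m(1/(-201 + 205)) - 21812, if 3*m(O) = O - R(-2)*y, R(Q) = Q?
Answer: -87189/4 ≈ -21797.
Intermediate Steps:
y = 22 (y = 2*((3 - 1*(-3)) + 5) = 2*((3 + 3) + 5) = 2*(6 + 5) = 2*11 = 22)
m(O) = 44/3 + O/3 (m(O) = (O - (-2)*22)/3 = (O - 1*(-44))/3 = (O + 44)/3 = (44 + O)/3 = 44/3 + O/3)
m(1/(-201 + 205)) - 21812 = (44/3 + 1/(3*(-201 + 205))) - 21812 = (44/3 + (⅓)/4) - 21812 = (44/3 + (⅓)*(¼)) - 21812 = (44/3 + 1/12) - 21812 = 59/4 - 21812 = -87189/4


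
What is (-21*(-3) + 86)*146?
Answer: 21754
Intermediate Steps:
(-21*(-3) + 86)*146 = (63 + 86)*146 = 149*146 = 21754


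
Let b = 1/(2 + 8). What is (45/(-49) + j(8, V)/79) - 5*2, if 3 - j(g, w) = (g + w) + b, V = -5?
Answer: -422699/38710 ≈ -10.920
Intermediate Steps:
b = 1/10 ≈ 0.10000
j(g, w) = 29/10 - g - w (j(g, w) = 3 - ((g + w) + 1/10) = 3 - (1/10 + g + w) = 3 + (-1/10 - g - w) = 29/10 - g - w)
(45/(-49) + j(8, V)/79) - 5*2 = (45/(-49) + (29/10 - 1*8 - 1*(-5))/79) - 5*2 = (45*(-1/49) + (29/10 - 8 + 5)*(1/79)) - 10 = (-45/49 - 1/10*1/79) - 10 = (-45/49 - 1/790) - 10 = -35599/38710 - 10 = -422699/38710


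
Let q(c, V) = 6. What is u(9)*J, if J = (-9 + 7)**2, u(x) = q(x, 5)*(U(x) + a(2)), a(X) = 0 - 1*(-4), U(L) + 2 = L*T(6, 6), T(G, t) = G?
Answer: 1344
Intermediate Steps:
U(L) = -2 + 6*L (U(L) = -2 + L*6 = -2 + 6*L)
a(X) = 4 (a(X) = 0 + 4 = 4)
u(x) = 12 + 36*x (u(x) = 6*((-2 + 6*x) + 4) = 6*(2 + 6*x) = 12 + 36*x)
J = 4 (J = (-2)**2 = 4)
u(9)*J = (12 + 36*9)*4 = (12 + 324)*4 = 336*4 = 1344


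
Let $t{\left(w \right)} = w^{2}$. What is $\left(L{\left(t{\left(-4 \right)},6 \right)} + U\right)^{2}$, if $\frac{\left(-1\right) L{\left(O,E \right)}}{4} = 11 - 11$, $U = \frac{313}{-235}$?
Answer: $\frac{97969}{55225} \approx 1.774$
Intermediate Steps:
$U = - \frac{313}{235}$ ($U = 313 \left(- \frac{1}{235}\right) = - \frac{313}{235} \approx -1.3319$)
$L{\left(O,E \right)} = 0$ ($L{\left(O,E \right)} = - 4 \left(11 - 11\right) = \left(-4\right) 0 = 0$)
$\left(L{\left(t{\left(-4 \right)},6 \right)} + U\right)^{2} = \left(0 - \frac{313}{235}\right)^{2} = \left(- \frac{313}{235}\right)^{2} = \frac{97969}{55225}$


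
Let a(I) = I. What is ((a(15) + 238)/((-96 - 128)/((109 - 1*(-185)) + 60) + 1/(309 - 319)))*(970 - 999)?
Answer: 12986490/1297 ≈ 10013.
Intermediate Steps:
((a(15) + 238)/((-96 - 128)/((109 - 1*(-185)) + 60) + 1/(309 - 319)))*(970 - 999) = ((15 + 238)/((-96 - 128)/((109 - 1*(-185)) + 60) + 1/(309 - 319)))*(970 - 999) = (253/(-224/((109 + 185) + 60) + 1/(-10)))*(-29) = (253/(-224/(294 + 60) - 1/10))*(-29) = (253/(-224/354 - 1/10))*(-29) = (253/(-224*1/354 - 1/10))*(-29) = (253/(-112/177 - 1/10))*(-29) = (253/(-1297/1770))*(-29) = (253*(-1770/1297))*(-29) = -447810/1297*(-29) = 12986490/1297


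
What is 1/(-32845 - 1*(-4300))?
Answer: -1/28545 ≈ -3.5032e-5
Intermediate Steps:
1/(-32845 - 1*(-4300)) = 1/(-32845 + 4300) = 1/(-28545) = -1/28545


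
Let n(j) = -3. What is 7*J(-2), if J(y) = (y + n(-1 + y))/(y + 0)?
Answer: 35/2 ≈ 17.500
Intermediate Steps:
J(y) = (-3 + y)/y (J(y) = (y - 3)/(y + 0) = (-3 + y)/y)
7*J(-2) = 7*((-3 - 2)/(-2)) = 7*(-½*(-5)) = 7*(5/2) = 35/2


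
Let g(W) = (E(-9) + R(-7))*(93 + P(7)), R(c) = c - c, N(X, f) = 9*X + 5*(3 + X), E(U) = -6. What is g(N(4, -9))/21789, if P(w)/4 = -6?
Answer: -46/2421 ≈ -0.019000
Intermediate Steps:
N(X, f) = 15 + 14*X (N(X, f) = 9*X + (15 + 5*X) = 15 + 14*X)
P(w) = -24 (P(w) = 4*(-6) = -24)
R(c) = 0
g(W) = -414 (g(W) = (-6 + 0)*(93 - 24) = -6*69 = -414)
g(N(4, -9))/21789 = -414/21789 = -414*1/21789 = -46/2421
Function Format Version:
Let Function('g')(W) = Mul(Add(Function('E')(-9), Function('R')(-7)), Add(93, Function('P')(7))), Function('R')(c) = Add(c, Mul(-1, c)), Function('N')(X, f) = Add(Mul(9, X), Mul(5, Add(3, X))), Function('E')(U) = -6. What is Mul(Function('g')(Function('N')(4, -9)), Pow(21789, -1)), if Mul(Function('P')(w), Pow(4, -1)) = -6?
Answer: Rational(-46, 2421) ≈ -0.019000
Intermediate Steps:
Function('N')(X, f) = Add(15, Mul(14, X)) (Function('N')(X, f) = Add(Mul(9, X), Add(15, Mul(5, X))) = Add(15, Mul(14, X)))
Function('P')(w) = -24 (Function('P')(w) = Mul(4, -6) = -24)
Function('R')(c) = 0
Function('g')(W) = -414 (Function('g')(W) = Mul(Add(-6, 0), Add(93, -24)) = Mul(-6, 69) = -414)
Mul(Function('g')(Function('N')(4, -9)), Pow(21789, -1)) = Mul(-414, Pow(21789, -1)) = Mul(-414, Rational(1, 21789)) = Rational(-46, 2421)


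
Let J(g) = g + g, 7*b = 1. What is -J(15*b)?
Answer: -30/7 ≈ -4.2857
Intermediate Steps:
b = ⅐ (b = (⅐)*1 = ⅐ ≈ 0.14286)
J(g) = 2*g
-J(15*b) = -2*15*(⅐) = -2*15/7 = -1*30/7 = -30/7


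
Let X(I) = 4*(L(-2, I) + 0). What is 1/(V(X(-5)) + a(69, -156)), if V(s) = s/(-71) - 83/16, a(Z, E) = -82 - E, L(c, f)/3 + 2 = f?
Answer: 1136/79515 ≈ 0.014287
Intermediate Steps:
L(c, f) = -6 + 3*f
X(I) = -24 + 12*I (X(I) = 4*((-6 + 3*I) + 0) = 4*(-6 + 3*I) = -24 + 12*I)
V(s) = -83/16 - s/71 (V(s) = s*(-1/71) - 83*1/16 = -s/71 - 83/16 = -83/16 - s/71)
1/(V(X(-5)) + a(69, -156)) = 1/((-83/16 - (-24 + 12*(-5))/71) + (-82 - 1*(-156))) = 1/((-83/16 - (-24 - 60)/71) + (-82 + 156)) = 1/((-83/16 - 1/71*(-84)) + 74) = 1/((-83/16 + 84/71) + 74) = 1/(-4549/1136 + 74) = 1/(79515/1136) = 1136/79515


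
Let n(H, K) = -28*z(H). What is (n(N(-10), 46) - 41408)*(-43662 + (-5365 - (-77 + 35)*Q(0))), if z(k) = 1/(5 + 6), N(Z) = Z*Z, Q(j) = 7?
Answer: 22198661228/11 ≈ 2.0181e+9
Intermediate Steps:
N(Z) = Z**2
z(k) = 1/11
n(H, K) = -28/11 (n(H, K) = -28*1/11 = -28/11)
(n(N(-10), 46) - 41408)*(-43662 + (-5365 - (-77 + 35)*Q(0))) = (-28/11 - 41408)*(-43662 + (-5365 - (-77 + 35)*7)) = -455516*(-43662 + (-5365 - (-42)*7))/11 = -455516*(-43662 + (-5365 - 1*(-294)))/11 = -455516*(-43662 + (-5365 + 294))/11 = -455516*(-43662 - 5071)/11 = -455516/11*(-48733) = 22198661228/11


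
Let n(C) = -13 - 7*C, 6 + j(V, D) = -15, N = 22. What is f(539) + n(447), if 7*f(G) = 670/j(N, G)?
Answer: -462544/147 ≈ -3146.6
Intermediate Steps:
j(V, D) = -21 (j(V, D) = -6 - 15 = -21)
f(G) = -670/147 (f(G) = (670/(-21))/7 = (670*(-1/21))/7 = (⅐)*(-670/21) = -670/147)
f(539) + n(447) = -670/147 + (-13 - 7*447) = -670/147 + (-13 - 3129) = -670/147 - 3142 = -462544/147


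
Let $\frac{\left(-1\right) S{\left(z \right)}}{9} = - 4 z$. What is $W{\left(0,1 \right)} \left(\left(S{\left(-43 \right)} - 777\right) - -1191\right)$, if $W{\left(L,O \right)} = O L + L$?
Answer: $0$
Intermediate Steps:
$S{\left(z \right)} = 36 z$ ($S{\left(z \right)} = - 9 \left(- 4 z\right) = 36 z$)
$W{\left(L,O \right)} = L + L O$ ($W{\left(L,O \right)} = L O + L = L + L O$)
$W{\left(0,1 \right)} \left(\left(S{\left(-43 \right)} - 777\right) - -1191\right) = 0 \left(1 + 1\right) \left(\left(36 \left(-43\right) - 777\right) - -1191\right) = 0 \cdot 2 \left(\left(-1548 - 777\right) + 1191\right) = 0 \left(-2325 + 1191\right) = 0 \left(-1134\right) = 0$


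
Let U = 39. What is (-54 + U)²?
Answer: 225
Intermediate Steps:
(-54 + U)² = (-54 + 39)² = (-15)² = 225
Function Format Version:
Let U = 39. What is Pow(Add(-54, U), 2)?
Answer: 225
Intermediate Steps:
Pow(Add(-54, U), 2) = Pow(Add(-54, 39), 2) = Pow(-15, 2) = 225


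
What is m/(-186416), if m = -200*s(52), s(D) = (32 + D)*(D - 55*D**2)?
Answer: -156101400/11651 ≈ -13398.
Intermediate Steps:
m = 2497622400 (m = -10400*(32 - 1759*52 - 55*52**2) = -10400*(32 - 91468 - 55*2704) = -10400*(32 - 91468 - 148720) = -10400*(-240156) = -200*(-12488112) = 2497622400)
m/(-186416) = 2497622400/(-186416) = 2497622400*(-1/186416) = -156101400/11651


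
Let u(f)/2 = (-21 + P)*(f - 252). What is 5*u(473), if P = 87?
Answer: 145860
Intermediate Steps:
u(f) = -33264 + 132*f (u(f) = 2*((-21 + 87)*(f - 252)) = 2*(66*(-252 + f)) = 2*(-16632 + 66*f) = -33264 + 132*f)
5*u(473) = 5*(-33264 + 132*473) = 5*(-33264 + 62436) = 5*29172 = 145860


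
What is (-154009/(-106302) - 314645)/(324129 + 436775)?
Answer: -33447238781/80885617008 ≈ -0.41351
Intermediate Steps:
(-154009/(-106302) - 314645)/(324129 + 436775) = (-154009*(-1/106302) - 314645)/760904 = (154009/106302 - 314645)*(1/760904) = -33447238781/106302*1/760904 = -33447238781/80885617008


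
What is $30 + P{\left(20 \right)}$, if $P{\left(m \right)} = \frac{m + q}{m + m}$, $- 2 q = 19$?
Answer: $\frac{2421}{80} \approx 30.263$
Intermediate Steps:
$q = - \frac{19}{2}$ ($q = \left(- \frac{1}{2}\right) 19 = - \frac{19}{2} \approx -9.5$)
$P{\left(m \right)} = \frac{- \frac{19}{2} + m}{2 m}$ ($P{\left(m \right)} = \frac{m - \frac{19}{2}}{m + m} = \frac{- \frac{19}{2} + m}{2 m}$)
$30 + P{\left(20 \right)} = 30 + \frac{-19 + 2 \cdot 20}{4 \cdot 20} = 30 + \frac{1}{4} \cdot \frac{1}{20} \left(-19 + 40\right) = 30 + \frac{1}{4} \cdot \frac{1}{20} \cdot 21 = 30 + \frac{21}{80} = \frac{2421}{80}$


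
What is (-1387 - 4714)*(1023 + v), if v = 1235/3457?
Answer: -21583788346/3457 ≈ -6.2435e+6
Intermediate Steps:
v = 1235/3457 (v = 1235*(1/3457) = 1235/3457 ≈ 0.35725)
(-1387 - 4714)*(1023 + v) = (-1387 - 4714)*(1023 + 1235/3457) = -6101*3537746/3457 = -21583788346/3457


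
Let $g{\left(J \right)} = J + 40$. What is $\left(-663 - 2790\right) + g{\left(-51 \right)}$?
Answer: $-3464$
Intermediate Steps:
$g{\left(J \right)} = 40 + J$
$\left(-663 - 2790\right) + g{\left(-51 \right)} = \left(-663 - 2790\right) + \left(40 - 51\right) = -3453 - 11 = -3464$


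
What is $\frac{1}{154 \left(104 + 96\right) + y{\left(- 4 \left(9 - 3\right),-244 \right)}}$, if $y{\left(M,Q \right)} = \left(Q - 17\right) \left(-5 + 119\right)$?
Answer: $\frac{1}{1046} \approx 0.00095602$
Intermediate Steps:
$y{\left(M,Q \right)} = -1938 + 114 Q$ ($y{\left(M,Q \right)} = \left(-17 + Q\right) 114 = -1938 + 114 Q$)
$\frac{1}{154 \left(104 + 96\right) + y{\left(- 4 \left(9 - 3\right),-244 \right)}} = \frac{1}{154 \left(104 + 96\right) + \left(-1938 + 114 \left(-244\right)\right)} = \frac{1}{154 \cdot 200 - 29754} = \frac{1}{30800 - 29754} = \frac{1}{1046}$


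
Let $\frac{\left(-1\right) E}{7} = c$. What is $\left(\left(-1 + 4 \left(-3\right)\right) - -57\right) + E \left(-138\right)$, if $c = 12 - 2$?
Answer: $9704$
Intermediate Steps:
$c = 10$ ($c = 12 - 2 = 10$)
$E = -70$ ($E = \left(-7\right) 10 = -70$)
$\left(\left(-1 + 4 \left(-3\right)\right) - -57\right) + E \left(-138\right) = \left(\left(-1 + 4 \left(-3\right)\right) - -57\right) - -9660 = \left(\left(-1 - 12\right) + 57\right) + 9660 = \left(-13 + 57\right) + 9660 = 44 + 9660 = 9704$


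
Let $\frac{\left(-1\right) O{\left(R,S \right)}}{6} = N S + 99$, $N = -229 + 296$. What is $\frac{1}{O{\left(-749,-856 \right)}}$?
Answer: $\frac{1}{343518} \approx 2.9111 \cdot 10^{-6}$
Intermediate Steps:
$N = 67$
$O{\left(R,S \right)} = -594 - 402 S$ ($O{\left(R,S \right)} = - 6 \left(67 S + 99\right) = - 6 \left(99 + 67 S\right) = -594 - 402 S$)
$\frac{1}{O{\left(-749,-856 \right)}} = \frac{1}{-594 - -344112} = \frac{1}{-594 + 344112} = \frac{1}{343518}$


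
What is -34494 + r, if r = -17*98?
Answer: -36160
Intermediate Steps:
r = -1666
-34494 + r = -34494 - 1666 = -36160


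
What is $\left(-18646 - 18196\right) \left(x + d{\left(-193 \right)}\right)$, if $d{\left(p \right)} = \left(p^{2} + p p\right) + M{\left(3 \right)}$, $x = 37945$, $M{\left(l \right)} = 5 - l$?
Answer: $-4142698690$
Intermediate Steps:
$d{\left(p \right)} = 2 + 2 p^{2}$ ($d{\left(p \right)} = \left(p^{2} + p p\right) + \left(5 - 3\right) = \left(p^{2} + p^{2}\right) + \left(5 - 3\right) = 2 p^{2} + 2 = 2 + 2 p^{2}$)
$\left(-18646 - 18196\right) \left(x + d{\left(-193 \right)}\right) = \left(-18646 - 18196\right) \left(37945 + \left(2 + 2 \left(-193\right)^{2}\right)\right) = - 36842 \left(37945 + \left(2 + 2 \cdot 37249\right)\right) = - 36842 \left(37945 + \left(2 + 74498\right)\right) = - 36842 \left(37945 + 74500\right) = \left(-36842\right) 112445 = -4142698690$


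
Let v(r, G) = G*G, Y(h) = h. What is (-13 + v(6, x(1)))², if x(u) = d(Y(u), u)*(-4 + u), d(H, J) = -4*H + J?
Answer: 4624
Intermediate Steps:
d(H, J) = J - 4*H
x(u) = -3*u*(-4 + u) (x(u) = (u - 4*u)*(-4 + u) = (-3*u)*(-4 + u) = -3*u*(-4 + u))
v(r, G) = G²
(-13 + v(6, x(1)))² = (-13 + (3*1*(4 - 1*1))²)² = (-13 + (3*1*(4 - 1))²)² = (-13 + (3*1*3)²)² = (-13 + 9²)² = (-13 + 81)² = 68² = 4624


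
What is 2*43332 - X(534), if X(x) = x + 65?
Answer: 86065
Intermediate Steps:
X(x) = 65 + x
2*43332 - X(534) = 2*43332 - (65 + 534) = 86664 - 1*599 = 86664 - 599 = 86065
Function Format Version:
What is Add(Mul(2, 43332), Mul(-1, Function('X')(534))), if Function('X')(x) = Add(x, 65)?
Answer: 86065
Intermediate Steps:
Function('X')(x) = Add(65, x)
Add(Mul(2, 43332), Mul(-1, Function('X')(534))) = Add(Mul(2, 43332), Mul(-1, Add(65, 534))) = Add(86664, Mul(-1, 599)) = Add(86664, -599) = 86065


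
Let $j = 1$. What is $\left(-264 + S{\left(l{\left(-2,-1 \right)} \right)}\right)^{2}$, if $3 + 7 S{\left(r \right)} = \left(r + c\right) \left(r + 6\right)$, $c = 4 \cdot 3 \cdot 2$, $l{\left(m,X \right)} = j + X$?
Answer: $\frac{2913849}{49} \approx 59466.0$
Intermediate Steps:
$l{\left(m,X \right)} = 1 + X$
$c = 24$ ($c = 12 \cdot 2 = 24$)
$S{\left(r \right)} = - \frac{3}{7} + \frac{\left(6 + r\right) \left(24 + r\right)}{7}$ ($S{\left(r \right)} = - \frac{3}{7} + \frac{\left(r + 24\right) \left(r + 6\right)}{7} = - \frac{3}{7} + \frac{\left(24 + r\right) \left(6 + r\right)}{7} = - \frac{3}{7} + \frac{\left(6 + r\right) \left(24 + r\right)}{7}$)
$\left(-264 + S{\left(l{\left(-2,-1 \right)} \right)}\right)^{2} = \left(-264 + \left(\frac{141}{7} + \frac{\left(1 - 1\right)^{2}}{7} + \frac{30 \left(1 - 1\right)}{7}\right)\right)^{2} = \left(-264 + \left(\frac{141}{7} + \frac{0^{2}}{7} + \frac{30}{7} \cdot 0\right)\right)^{2} = \left(-264 + \left(\frac{141}{7} + \frac{1}{7} \cdot 0 + 0\right)\right)^{2} = \left(-264 + \left(\frac{141}{7} + 0 + 0\right)\right)^{2} = \left(-264 + \frac{141}{7}\right)^{2} = \left(- \frac{1707}{7}\right)^{2} = \frac{2913849}{49}$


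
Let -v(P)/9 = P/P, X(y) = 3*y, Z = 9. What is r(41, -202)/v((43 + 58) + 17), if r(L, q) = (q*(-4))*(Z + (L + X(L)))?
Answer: -139784/9 ≈ -15532.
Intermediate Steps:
v(P) = -9 (v(P) = -9*P/P = -9*1 = -9)
r(L, q) = -4*q*(9 + 4*L) (r(L, q) = (q*(-4))*(9 + (L + 3*L)) = (-4*q)*(9 + 4*L) = -4*q*(9 + 4*L))
r(41, -202)/v((43 + 58) + 17) = -4*(-202)*(9 + 4*41)/(-9) = -4*(-202)*(9 + 164)*(-1/9) = -4*(-202)*173*(-1/9) = 139784*(-1/9) = -139784/9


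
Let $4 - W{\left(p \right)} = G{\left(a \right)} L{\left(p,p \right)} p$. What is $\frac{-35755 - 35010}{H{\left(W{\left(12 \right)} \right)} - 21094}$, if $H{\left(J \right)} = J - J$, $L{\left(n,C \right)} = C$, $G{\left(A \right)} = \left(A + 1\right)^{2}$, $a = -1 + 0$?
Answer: $\frac{70765}{21094} \approx 3.3547$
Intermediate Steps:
$a = -1$
$G{\left(A \right)} = \left(1 + A\right)^{2}$
$W{\left(p \right)} = 4$ ($W{\left(p \right)} = 4 - \left(1 - 1\right)^{2} p p = 4 - 0^{2} p p = 4 - 0 p p = 4 - 0 p = 4 - 0 = 4 + 0 = 4$)
$H{\left(J \right)} = 0$
$\frac{-35755 - 35010}{H{\left(W{\left(12 \right)} \right)} - 21094} = \frac{-35755 - 35010}{0 - 21094} = - \frac{70765}{-21094} = \left(-70765\right) \left(- \frac{1}{21094}\right) = \frac{70765}{21094}$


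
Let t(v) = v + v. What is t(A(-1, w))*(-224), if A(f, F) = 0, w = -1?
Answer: 0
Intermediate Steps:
t(v) = 2*v
t(A(-1, w))*(-224) = (2*0)*(-224) = 0*(-224) = 0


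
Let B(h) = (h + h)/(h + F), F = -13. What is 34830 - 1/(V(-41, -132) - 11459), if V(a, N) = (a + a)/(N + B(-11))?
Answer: 627776722663/18024023 ≈ 34830.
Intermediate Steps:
B(h) = 2*h/(-13 + h) (B(h) = (h + h)/(h - 13) = (2*h)/(-13 + h) = 2*h/(-13 + h))
V(a, N) = 2*a/(11/12 + N) (V(a, N) = (a + a)/(N + 2*(-11)/(-13 - 11)) = (2*a)/(N + 2*(-11)/(-24)) = (2*a)/(N + 2*(-11)*(-1/24)) = (2*a)/(N + 11/12) = (2*a)/(11/12 + N) = 2*a/(11/12 + N))
34830 - 1/(V(-41, -132) - 11459) = 34830 - 1/(24*(-41)/(11 + 12*(-132)) - 11459) = 34830 - 1/(24*(-41)/(11 - 1584) - 11459) = 34830 - 1/(24*(-41)/(-1573) - 11459) = 34830 - 1/(24*(-41)*(-1/1573) - 11459) = 34830 - 1/(984/1573 - 11459) = 34830 - 1/(-18024023/1573) = 34830 - 1*(-1573/18024023) = 34830 + 1573/18024023 = 627776722663/18024023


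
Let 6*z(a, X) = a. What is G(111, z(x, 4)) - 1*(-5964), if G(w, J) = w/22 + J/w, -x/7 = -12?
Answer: 14576717/2442 ≈ 5969.2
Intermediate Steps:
x = 84 (x = -7*(-12) = 84)
z(a, X) = a/6
G(w, J) = w/22 + J/w (G(w, J) = w*(1/22) + J/w = w/22 + J/w)
G(111, z(x, 4)) - 1*(-5964) = ((1/22)*111 + ((⅙)*84)/111) - 1*(-5964) = (111/22 + 14*(1/111)) + 5964 = (111/22 + 14/111) + 5964 = 12629/2442 + 5964 = 14576717/2442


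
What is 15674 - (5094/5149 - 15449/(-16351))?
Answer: 1319451581631/84191299 ≈ 15672.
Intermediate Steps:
15674 - (5094/5149 - 15449/(-16351)) = 15674 - (5094*(1/5149) - 15449*(-1/16351)) = 15674 - (5094/5149 + 15449/16351) = 15674 - 1*162838895/84191299 = 15674 - 162838895/84191299 = 1319451581631/84191299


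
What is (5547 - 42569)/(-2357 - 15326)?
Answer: 37022/17683 ≈ 2.0937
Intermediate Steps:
(5547 - 42569)/(-2357 - 15326) = -37022/(-17683) = -37022*(-1/17683) = 37022/17683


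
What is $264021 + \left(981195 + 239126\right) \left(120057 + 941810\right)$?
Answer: $1295818863328$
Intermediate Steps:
$264021 + \left(981195 + 239126\right) \left(120057 + 941810\right) = 264021 + 1220321 \cdot 1061867 = 264021 + 1295818599307 = 1295818863328$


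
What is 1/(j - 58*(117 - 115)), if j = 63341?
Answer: 1/63225 ≈ 1.5817e-5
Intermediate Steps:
1/(j - 58*(117 - 115)) = 1/(63341 - 58*(117 - 115)) = 1/(63341 - 58*2) = 1/(63341 - 116) = 1/63225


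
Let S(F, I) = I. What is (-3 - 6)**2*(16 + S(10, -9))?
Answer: 567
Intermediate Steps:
(-3 - 6)**2*(16 + S(10, -9)) = (-3 - 6)**2*(16 - 9) = (-9)**2*7 = 81*7 = 567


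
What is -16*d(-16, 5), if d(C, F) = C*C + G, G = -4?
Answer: -4032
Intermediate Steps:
d(C, F) = -4 + C² (d(C, F) = C*C - 4 = C² - 4 = -4 + C²)
-16*d(-16, 5) = -16*(-4 + (-16)²) = -16*(-4 + 256) = -16*252 = -4032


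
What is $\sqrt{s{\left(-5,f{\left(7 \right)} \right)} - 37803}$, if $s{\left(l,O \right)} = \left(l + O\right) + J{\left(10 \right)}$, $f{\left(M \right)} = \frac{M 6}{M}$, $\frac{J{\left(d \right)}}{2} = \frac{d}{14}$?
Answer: $\frac{2 i \sqrt{463057}}{7} \approx 194.42 i$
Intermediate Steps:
$J{\left(d \right)} = \frac{d}{7}$ ($J{\left(d \right)} = 2 \frac{d}{14} = \frac{d}{7}$)
$f{\left(M \right)} = 6$ ($f{\left(M \right)} = \frac{6 M}{M} = 6$)
$s{\left(l,O \right)} = \frac{10}{7} + O + l$ ($s{\left(l,O \right)} = \left(l + O\right) + \frac{1}{7} \cdot 10 = \left(O + l\right) + \frac{10}{7} = \frac{10}{7} + O + l$)
$\sqrt{s{\left(-5,f{\left(7 \right)} \right)} - 37803} = \sqrt{\left(\frac{10}{7} + 6 - 5\right) - 37803} = \sqrt{\frac{17}{7} - 37803} = \sqrt{- \frac{264604}{7}} = \frac{2 i \sqrt{463057}}{7}$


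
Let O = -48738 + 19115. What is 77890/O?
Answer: -77890/29623 ≈ -2.6294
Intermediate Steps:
O = -29623
77890/O = 77890/(-29623) = 77890*(-1/29623) = -77890/29623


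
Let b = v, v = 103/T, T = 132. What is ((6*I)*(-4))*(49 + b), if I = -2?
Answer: 26284/11 ≈ 2389.5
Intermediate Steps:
v = 103/132 ≈ 0.78030
b = 103/132 ≈ 0.78030
((6*I)*(-4))*(49 + b) = ((6*(-2))*(-4))*(49 + 103/132) = -12*(-4)*(6571/132) = 48*(6571/132) = 26284/11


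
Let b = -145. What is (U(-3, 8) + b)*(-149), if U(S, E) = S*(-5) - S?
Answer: 18923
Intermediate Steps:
U(S, E) = -6*S (U(S, E) = -5*S - S = -6*S)
(U(-3, 8) + b)*(-149) = (-6*(-3) - 145)*(-149) = (18 - 145)*(-149) = -127*(-149) = 18923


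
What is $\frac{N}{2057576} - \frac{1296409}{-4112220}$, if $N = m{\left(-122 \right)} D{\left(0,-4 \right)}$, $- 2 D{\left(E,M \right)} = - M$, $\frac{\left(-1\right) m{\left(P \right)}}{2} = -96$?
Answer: $\frac{333235119013}{1057650647340} \approx 0.31507$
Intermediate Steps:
$m{\left(P \right)} = 192$ ($m{\left(P \right)} = \left(-2\right) \left(-96\right) = 192$)
$D{\left(E,M \right)} = \frac{M}{2}$ ($D{\left(E,M \right)} = - \frac{\left(-1\right) M}{2} = \frac{M}{2}$)
$N = -384$ ($N = 192 \cdot \frac{1}{2} \left(-4\right) = 192 \left(-2\right) = -384$)
$\frac{N}{2057576} - \frac{1296409}{-4112220} = - \frac{384}{2057576} - \frac{1296409}{-4112220} = \left(-384\right) \frac{1}{2057576} - - \frac{1296409}{4112220} = - \frac{48}{257197} + \frac{1296409}{4112220} = \frac{333235119013}{1057650647340}$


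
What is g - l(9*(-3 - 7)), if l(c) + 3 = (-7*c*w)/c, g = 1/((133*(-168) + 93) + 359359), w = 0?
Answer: 1011325/337108 ≈ 3.0000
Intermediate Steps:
g = 1/337108 (g = 1/((-22344 + 93) + 359359) = 1/(-22251 + 359359) = 1/337108 ≈ 2.9664e-6)
l(c) = -3 (l(c) = -3 + (-7*c*0)/c = -3 + (-7*0)/c = -3 + 0/c = -3 + 0 = -3)
g - l(9*(-3 - 7)) = 1/337108 - 1*(-3) = 1/337108 + 3 = 1011325/337108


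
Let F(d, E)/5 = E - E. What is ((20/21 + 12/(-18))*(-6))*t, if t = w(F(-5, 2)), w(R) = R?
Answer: 0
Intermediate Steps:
F(d, E) = 0 (F(d, E) = 5*(E - E) = 5*0 = 0)
t = 0
((20/21 + 12/(-18))*(-6))*t = ((20/21 + 12/(-18))*(-6))*0 = ((20*(1/21) + 12*(-1/18))*(-6))*0 = ((20/21 - 2/3)*(-6))*0 = ((2/7)*(-6))*0 = -12/7*0 = 0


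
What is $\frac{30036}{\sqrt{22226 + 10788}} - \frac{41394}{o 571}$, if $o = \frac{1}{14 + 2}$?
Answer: $- \frac{662304}{571} + \frac{15018 \sqrt{33014}}{16507} \approx -994.59$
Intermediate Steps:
$o = \frac{1}{16} \approx 0.0625$
$\frac{30036}{\sqrt{22226 + 10788}} - \frac{41394}{o 571} = \frac{30036}{\sqrt{22226 + 10788}} - \frac{41394}{\frac{1}{16} \cdot 571} = \frac{30036}{\sqrt{33014}} - \frac{41394}{\frac{571}{16}} = 30036 \frac{\sqrt{33014}}{33014} - \frac{662304}{571} = \frac{15018 \sqrt{33014}}{16507} - \frac{662304}{571} = - \frac{662304}{571} + \frac{15018 \sqrt{33014}}{16507}$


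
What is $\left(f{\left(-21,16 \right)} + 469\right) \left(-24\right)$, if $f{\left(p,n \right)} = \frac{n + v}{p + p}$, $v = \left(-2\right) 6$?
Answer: $- \frac{78776}{7} \approx -11254.0$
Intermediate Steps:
$v = -12$
$f{\left(p,n \right)} = \frac{-12 + n}{2 p}$ ($f{\left(p,n \right)} = \frac{n - 12}{p + p} = \frac{-12 + n}{2 p}$)
$\left(f{\left(-21,16 \right)} + 469\right) \left(-24\right) = \left(\frac{-12 + 16}{2 \left(-21\right)} + 469\right) \left(-24\right) = \left(\frac{1}{2} \left(- \frac{1}{21}\right) 4 + 469\right) \left(-24\right) = \left(- \frac{2}{21} + 469\right) \left(-24\right) = \frac{9847}{21} \left(-24\right) = - \frac{78776}{7}$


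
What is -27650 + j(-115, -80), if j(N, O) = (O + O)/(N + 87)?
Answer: -193510/7 ≈ -27644.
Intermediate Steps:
j(N, O) = 2*O/(87 + N) (j(N, O) = (2*O)/(87 + N) = 2*O/(87 + N))
-27650 + j(-115, -80) = -27650 + 2*(-80)/(87 - 115) = -27650 + 2*(-80)/(-28) = -27650 + 2*(-80)*(-1/28) = -27650 + 40/7 = -193510/7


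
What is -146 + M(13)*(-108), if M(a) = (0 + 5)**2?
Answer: -2846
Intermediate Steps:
M(a) = 25 (M(a) = 5**2 = 25)
-146 + M(13)*(-108) = -146 + 25*(-108) = -146 - 2700 = -2846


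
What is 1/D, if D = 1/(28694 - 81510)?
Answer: -52816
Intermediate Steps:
D = -1/52816 (D = 1/(-52816) = -1/52816 ≈ -1.8934e-5)
1/D = 1/(-1/52816) = -52816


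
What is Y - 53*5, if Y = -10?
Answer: -275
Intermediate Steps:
Y - 53*5 = -10 - 53*5 = -10 - 265 = -275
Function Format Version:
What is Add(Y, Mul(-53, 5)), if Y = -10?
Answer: -275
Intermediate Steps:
Add(Y, Mul(-53, 5)) = Add(-10, Mul(-53, 5)) = Add(-10, -265) = -275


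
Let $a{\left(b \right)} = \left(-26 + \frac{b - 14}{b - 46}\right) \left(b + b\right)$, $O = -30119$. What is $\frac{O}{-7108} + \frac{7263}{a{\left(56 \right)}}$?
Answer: $\frac{27391433}{21693616} \approx 1.2626$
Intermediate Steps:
$a{\left(b \right)} = 2 b \left(-26 + \frac{-14 + b}{-46 + b}\right)$ ($a{\left(b \right)} = \left(-26 + \frac{-14 + b}{-46 + b}\right) 2 b = 2 b \left(-26 + \frac{-14 + b}{-46 + b}\right)$)
$\frac{O}{-7108} + \frac{7263}{a{\left(56 \right)}} = - \frac{30119}{-7108} + \frac{7263}{2 \cdot 56 \frac{1}{-46 + 56} \left(1182 - 1400\right)} = \left(-30119\right) \left(- \frac{1}{7108}\right) + \frac{7263}{2 \cdot 56 \cdot \frac{1}{10} \left(1182 - 1400\right)} = \frac{30119}{7108} + \frac{7263}{2 \cdot 56 \cdot \frac{1}{10} \left(-218\right)} = \frac{30119}{7108} + \frac{7263}{- \frac{12208}{5}} = \frac{30119}{7108} + 7263 \left(- \frac{5}{12208}\right) = \frac{30119}{7108} - \frac{36315}{12208} = \frac{27391433}{21693616}$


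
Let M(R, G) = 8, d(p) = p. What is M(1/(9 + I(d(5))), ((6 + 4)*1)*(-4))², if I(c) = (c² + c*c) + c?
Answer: 64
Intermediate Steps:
I(c) = c + 2*c² (I(c) = (c² + c²) + c = 2*c² + c = c + 2*c²)
M(1/(9 + I(d(5))), ((6 + 4)*1)*(-4))² = 8² = 64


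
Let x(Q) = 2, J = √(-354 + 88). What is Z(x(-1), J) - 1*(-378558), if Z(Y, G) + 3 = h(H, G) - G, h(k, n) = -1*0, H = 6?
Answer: 378555 - I*√266 ≈ 3.7856e+5 - 16.31*I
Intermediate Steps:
h(k, n) = 0
J = I*√266 (J = √(-266) = I*√266 ≈ 16.31*I)
Z(Y, G) = -3 - G (Z(Y, G) = -3 + (0 - G) = -3 - G)
Z(x(-1), J) - 1*(-378558) = (-3 - I*√266) - 1*(-378558) = (-3 - I*√266) + 378558 = 378555 - I*√266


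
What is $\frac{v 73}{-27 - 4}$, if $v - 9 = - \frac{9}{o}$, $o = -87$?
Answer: $- \frac{19272}{899} \approx -21.437$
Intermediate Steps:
$v = \frac{264}{29}$ ($v = 9 - \frac{9}{-87} = 9 - - \frac{3}{29} = 9 + \frac{3}{29} = \frac{264}{29} \approx 9.1035$)
$\frac{v 73}{-27 - 4} = \frac{\frac{264}{29} \cdot 73}{-27 - 4} = \frac{19272}{29 \left(-31\right)} = \frac{19272}{29} \left(- \frac{1}{31}\right) = - \frac{19272}{899}$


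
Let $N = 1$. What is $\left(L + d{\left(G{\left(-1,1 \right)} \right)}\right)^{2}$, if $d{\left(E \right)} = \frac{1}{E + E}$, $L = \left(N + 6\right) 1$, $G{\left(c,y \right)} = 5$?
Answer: $\frac{5041}{100} \approx 50.41$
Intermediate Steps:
$L = 7$ ($L = \left(1 + 6\right) 1 = 7 \cdot 1 = 7$)
$d{\left(E \right)} = \frac{1}{2 E}$
$\left(L + d{\left(G{\left(-1,1 \right)} \right)}\right)^{2} = \left(7 + \frac{1}{2 \cdot 5}\right)^{2} = \left(7 + \frac{1}{2} \cdot \frac{1}{5}\right)^{2} = \left(7 + \frac{1}{10}\right)^{2} = \left(\frac{71}{10}\right)^{2} = \frac{5041}{100}$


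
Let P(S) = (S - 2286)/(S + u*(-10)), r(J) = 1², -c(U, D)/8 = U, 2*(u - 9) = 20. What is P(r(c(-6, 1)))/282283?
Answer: 2285/53351487 ≈ 4.2829e-5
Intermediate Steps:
u = 19 (u = 9 + (½)*20 = 9 + 10 = 19)
c(U, D) = -8*U
r(J) = 1
P(S) = (-2286 + S)/(-190 + S) (P(S) = (S - 2286)/(S + 19*(-10)) = (-2286 + S)/(S - 190) = (-2286 + S)/(-190 + S))
P(r(c(-6, 1)))/282283 = ((-2286 + 1)/(-190 + 1))/282283 = (-2285/(-189))*(1/282283) = -1/189*(-2285)*(1/282283) = (2285/189)*(1/282283) = 2285/53351487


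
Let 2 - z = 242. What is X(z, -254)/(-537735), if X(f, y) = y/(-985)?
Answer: -254/529668975 ≈ -4.7954e-7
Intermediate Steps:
z = -240 (z = 2 - 1*242 = 2 - 242 = -240)
X(f, y) = -y/985 (X(f, y) = y*(-1/985) = -y/985)
X(z, -254)/(-537735) = -1/985*(-254)/(-537735) = (254/985)*(-1/537735) = -254/529668975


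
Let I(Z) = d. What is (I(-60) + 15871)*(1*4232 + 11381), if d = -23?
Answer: 247434824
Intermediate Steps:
I(Z) = -23
(I(-60) + 15871)*(1*4232 + 11381) = (-23 + 15871)*(1*4232 + 11381) = 15848*(4232 + 11381) = 15848*15613 = 247434824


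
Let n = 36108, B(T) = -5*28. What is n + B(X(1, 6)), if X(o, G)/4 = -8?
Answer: 35968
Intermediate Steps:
X(o, G) = -32 (X(o, G) = 4*(-8) = -32)
B(T) = -140
n + B(X(1, 6)) = 36108 - 140 = 35968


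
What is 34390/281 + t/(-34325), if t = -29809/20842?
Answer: 24602671119829/201027863650 ≈ 122.38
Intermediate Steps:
t = -29809/20842 (t = -29809*1/20842 = -29809/20842 ≈ -1.4302)
34390/281 + t/(-34325) = 34390/281 - 29809/20842/(-34325) = 34390*(1/281) - 29809/20842*(-1/34325) = 34390/281 + 29809/715401650 = 24602671119829/201027863650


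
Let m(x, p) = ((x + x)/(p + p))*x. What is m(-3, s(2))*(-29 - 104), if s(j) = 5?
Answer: -1197/5 ≈ -239.40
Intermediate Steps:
m(x, p) = x²/p (m(x, p) = ((2*x)/((2*p)))*x = ((2*x)*(1/(2*p)))*x = (x/p)*x = x²/p)
m(-3, s(2))*(-29 - 104) = ((-3)²/5)*(-29 - 104) = ((⅕)*9)*(-133) = (9/5)*(-133) = -1197/5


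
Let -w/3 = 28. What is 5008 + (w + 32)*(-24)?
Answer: 6256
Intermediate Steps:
w = -84 (w = -3*28 = -84)
5008 + (w + 32)*(-24) = 5008 + (-84 + 32)*(-24) = 5008 - 52*(-24) = 5008 + 1248 = 6256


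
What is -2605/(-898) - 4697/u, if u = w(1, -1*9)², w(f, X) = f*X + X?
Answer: -1686943/145476 ≈ -11.596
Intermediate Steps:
w(f, X) = X + X*f (w(f, X) = X*f + X = X + X*f)
u = 324 (u = ((-1*9)*(1 + 1))² = (-9*2)² = (-18)² = 324)
-2605/(-898) - 4697/u = -2605/(-898) - 4697/324 = -2605*(-1/898) - 4697*1/324 = 2605/898 - 4697/324 = -1686943/145476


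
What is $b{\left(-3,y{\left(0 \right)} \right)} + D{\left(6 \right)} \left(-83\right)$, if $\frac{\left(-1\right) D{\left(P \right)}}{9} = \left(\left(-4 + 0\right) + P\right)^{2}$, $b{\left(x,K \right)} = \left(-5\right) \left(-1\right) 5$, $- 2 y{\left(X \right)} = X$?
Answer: $3013$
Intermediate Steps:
$y{\left(X \right)} = - \frac{X}{2}$
$b{\left(x,K \right)} = 25$ ($b{\left(x,K \right)} = 5 \cdot 5 = 25$)
$D{\left(P \right)} = - 9 \left(-4 + P\right)^{2}$ ($D{\left(P \right)} = - 9 \left(\left(-4 + 0\right) + P\right)^{2} = - 9 \left(-4 + P\right)^{2}$)
$b{\left(-3,y{\left(0 \right)} \right)} + D{\left(6 \right)} \left(-83\right) = 25 + - 9 \left(-4 + 6\right)^{2} \left(-83\right) = 25 + - 9 \cdot 2^{2} \left(-83\right) = 25 + \left(-9\right) 4 \left(-83\right) = 25 - -2988 = 25 + 2988 = 3013$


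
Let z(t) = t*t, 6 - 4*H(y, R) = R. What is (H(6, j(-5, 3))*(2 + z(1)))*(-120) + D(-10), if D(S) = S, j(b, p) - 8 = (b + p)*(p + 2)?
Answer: -730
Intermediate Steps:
j(b, p) = 8 + (2 + p)*(b + p) (j(b, p) = 8 + (b + p)*(p + 2) = 8 + (b + p)*(2 + p) = 8 + (2 + p)*(b + p))
H(y, R) = 3/2 - R/4
z(t) = t**2
(H(6, j(-5, 3))*(2 + z(1)))*(-120) + D(-10) = ((3/2 - (8 + 3**2 + 2*(-5) + 2*3 - 5*3)/4)*(2 + 1**2))*(-120) - 10 = ((3/2 - (8 + 9 - 10 + 6 - 15)/4)*(2 + 1))*(-120) - 10 = ((3/2 - 1/4*(-2))*3)*(-120) - 10 = ((3/2 + 1/2)*3)*(-120) - 10 = (2*3)*(-120) - 10 = 6*(-120) - 10 = -720 - 10 = -730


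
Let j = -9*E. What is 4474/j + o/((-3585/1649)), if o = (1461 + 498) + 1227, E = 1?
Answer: -21107572/10755 ≈ -1962.6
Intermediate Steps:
j = -9 (j = -9*1 = -9)
o = 3186 (o = 1959 + 1227 = 3186)
4474/j + o/((-3585/1649)) = 4474/(-9) + 3186/((-3585/1649)) = 4474*(-1/9) + 3186/((-3585*1/1649)) = -4474/9 + 3186/(-3585/1649) = -4474/9 + 3186*(-1649/3585) = -4474/9 - 1751238/1195 = -21107572/10755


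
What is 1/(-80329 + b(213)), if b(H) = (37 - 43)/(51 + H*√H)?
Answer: -43114341521/3463331938674814 + 71*√213/3463331938674814 ≈ -1.2449e-5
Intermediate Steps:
b(H) = -6/(51 + H^(3/2))
1/(-80329 + b(213)) = 1/(-80329 - 6/(51 + 213^(3/2))) = 1/(-80329 - 6/(51 + 213*√213))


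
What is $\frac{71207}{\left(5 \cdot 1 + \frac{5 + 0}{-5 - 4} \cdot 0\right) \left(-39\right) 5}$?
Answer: $- \frac{71207}{975} \approx -73.033$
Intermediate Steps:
$\frac{71207}{\left(5 \cdot 1 + \frac{5 + 0}{-5 - 4} \cdot 0\right) \left(-39\right) 5} = \frac{71207}{\left(5 + \frac{5}{-9} \cdot 0\right) \left(-39\right) 5} = \frac{71207}{\left(5 + 5 \left(- \frac{1}{9}\right) 0\right) \left(-39\right) 5} = \frac{71207}{\left(5 - 0\right) \left(-39\right) 5} = \frac{71207}{\left(5 + 0\right) \left(-39\right) 5} = \frac{71207}{5 \left(-39\right) 5} = \frac{71207}{\left(-195\right) 5} = \frac{71207}{-975} = 71207 \left(- \frac{1}{975}\right) = - \frac{71207}{975}$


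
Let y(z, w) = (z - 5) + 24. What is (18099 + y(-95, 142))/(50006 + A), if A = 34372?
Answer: 18023/84378 ≈ 0.21360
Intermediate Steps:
y(z, w) = 19 + z (y(z, w) = (-5 + z) + 24 = 19 + z)
(18099 + y(-95, 142))/(50006 + A) = (18099 + (19 - 95))/(50006 + 34372) = (18099 - 76)/84378 = 18023*(1/84378) = 18023/84378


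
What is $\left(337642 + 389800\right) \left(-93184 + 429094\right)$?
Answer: $244355042220$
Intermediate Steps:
$\left(337642 + 389800\right) \left(-93184 + 429094\right) = 727442 \cdot 335910 = 244355042220$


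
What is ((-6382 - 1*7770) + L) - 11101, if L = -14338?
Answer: -39591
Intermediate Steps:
((-6382 - 1*7770) + L) - 11101 = ((-6382 - 1*7770) - 14338) - 11101 = ((-6382 - 7770) - 14338) - 11101 = (-14152 - 14338) - 11101 = -28490 - 11101 = -39591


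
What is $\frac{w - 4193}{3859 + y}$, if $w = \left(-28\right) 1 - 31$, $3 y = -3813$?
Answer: $- \frac{1063}{647} \approx -1.643$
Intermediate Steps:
$y = -1271$ ($y = \frac{1}{3} \left(-3813\right) = -1271$)
$w = -59$ ($w = -28 - 31 = -59$)
$\frac{w - 4193}{3859 + y} = \frac{-59 - 4193}{3859 - 1271} = - \frac{4252}{2588} = \left(-4252\right) \frac{1}{2588} = - \frac{1063}{647}$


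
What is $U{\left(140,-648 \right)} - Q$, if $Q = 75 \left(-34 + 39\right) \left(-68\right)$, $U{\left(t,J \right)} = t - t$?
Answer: $25500$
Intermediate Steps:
$U{\left(t,J \right)} = 0$
$Q = -25500$ ($Q = 75 \cdot 5 \left(-68\right) = 375 \left(-68\right) = -25500$)
$U{\left(140,-648 \right)} - Q = 0 - -25500 = 0 + 25500 = 25500$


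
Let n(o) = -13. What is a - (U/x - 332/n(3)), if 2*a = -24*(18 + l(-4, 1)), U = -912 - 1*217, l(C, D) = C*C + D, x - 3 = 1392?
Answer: -8065163/18135 ≈ -444.73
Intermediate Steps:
x = 1395 (x = 3 + 1392 = 1395)
l(C, D) = D + C² (l(C, D) = C² + D = D + C²)
U = -1129 (U = -912 - 217 = -1129)
a = -420 (a = (-24*(18 + (1 + (-4)²)))/2 = (-24*(18 + (1 + 16)))/2 = (-24*(18 + 17))/2 = (-24*35)/2 = (½)*(-840) = -420)
a - (U/x - 332/n(3)) = -420 - (-1129/1395 - 332/(-13)) = -420 - (-1129*1/1395 - 332*(-1/13)) = -420 - (-1129/1395 + 332/13) = -420 - 1*448463/18135 = -420 - 448463/18135 = -8065163/18135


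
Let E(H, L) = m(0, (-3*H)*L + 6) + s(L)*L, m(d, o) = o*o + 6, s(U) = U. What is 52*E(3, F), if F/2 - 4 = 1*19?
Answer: 8766472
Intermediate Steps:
F = 46 (F = 8 + 2*(1*19) = 8 + 2*19 = 8 + 38 = 46)
m(d, o) = 6 + o**2 (m(d, o) = o**2 + 6 = 6 + o**2)
E(H, L) = 6 + L**2 + (6 - 3*H*L)**2 (E(H, L) = (6 + ((-3*H)*L + 6)**2) + L*L = (6 + (-3*H*L + 6)**2) + L**2 = (6 + (6 - 3*H*L)**2) + L**2 = 6 + L**2 + (6 - 3*H*L)**2)
52*E(3, F) = 52*(6 + 46**2 + 9*(-2 + 3*46)**2) = 52*(6 + 2116 + 9*(-2 + 138)**2) = 52*(6 + 2116 + 9*136**2) = 52*(6 + 2116 + 9*18496) = 52*(6 + 2116 + 166464) = 52*168586 = 8766472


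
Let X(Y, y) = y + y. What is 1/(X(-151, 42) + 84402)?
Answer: 1/84486 ≈ 1.1836e-5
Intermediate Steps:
X(Y, y) = 2*y
1/(X(-151, 42) + 84402) = 1/(2*42 + 84402) = 1/(84 + 84402) = 1/84486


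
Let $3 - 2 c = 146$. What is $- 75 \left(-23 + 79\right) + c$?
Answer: $- \frac{8543}{2} \approx -4271.5$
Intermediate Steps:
$c = - \frac{143}{2}$ ($c = \frac{3}{2} - 73 = - \frac{143}{2} \approx -71.5$)
$- 75 \left(-23 + 79\right) + c = - 75 \left(-23 + 79\right) - \frac{143}{2} = \left(-75\right) 56 - \frac{143}{2} = -4200 - \frac{143}{2} = - \frac{8543}{2}$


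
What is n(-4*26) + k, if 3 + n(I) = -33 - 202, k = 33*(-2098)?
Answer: -69472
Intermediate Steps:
k = -69234
n(I) = -238 (n(I) = -3 + (-33 - 202) = -3 - 235 = -238)
n(-4*26) + k = -238 - 69234 = -69472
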